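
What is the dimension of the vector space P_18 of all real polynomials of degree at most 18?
Dimension = 19

A polynomial of degree at most 18 can be written as a₀ + a₁x + a₂x² + … + a_18x^18, with 19 free coefficients a₀, …, a_18.
The set {1, x, x², …, x^18} is a basis: it spans P_18 (every such polynomial is a linear combination of these) and is linearly independent (a polynomial is zero iff all its coefficients are zero).
Therefore dim(P_18) = 18 + 1 = 19.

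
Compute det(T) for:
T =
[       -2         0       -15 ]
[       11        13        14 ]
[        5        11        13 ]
det(T) = -870

Expand along row 0 (cofactor expansion): det(T) = a*(e*i - f*h) - b*(d*i - f*g) + c*(d*h - e*g), where the 3×3 is [[a, b, c], [d, e, f], [g, h, i]].
Minor M_00 = (13)*(13) - (14)*(11) = 169 - 154 = 15.
Minor M_01 = (11)*(13) - (14)*(5) = 143 - 70 = 73.
Minor M_02 = (11)*(11) - (13)*(5) = 121 - 65 = 56.
det(T) = (-2)*(15) - (0)*(73) + (-15)*(56) = -30 + 0 - 840 = -870.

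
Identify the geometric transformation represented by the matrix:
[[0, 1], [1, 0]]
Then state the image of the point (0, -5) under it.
reflection across the line y = x; image of (0, -5) is (-5, 0)

This is a symmetric orthogonal matrix with determinant -1, which characterizes a reflection in ℝ².
The matrix [[0, 1], [1, 0]] represents: reflection across the line y = x.
Applying it to (0, -5): [0·0 + 1·-5, 1·0 + 0·-5] = (-5, 0).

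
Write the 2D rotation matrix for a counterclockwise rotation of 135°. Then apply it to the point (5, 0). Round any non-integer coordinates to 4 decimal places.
R = [[-√2/2, -√2/2], [√2/2, -√2/2]]; R·(5, 0) = (-3.5355, 3.5355)

Rotation matrix formula: R(θ) = [[cos θ, -sin θ], [sin θ, cos θ]]
For θ = 135°:
cos(135°) = -√2/2
sin(135°) = √2/2
R = [[-√2/2, -√2/2], [√2/2, -√2/2]]
Apply to (5, 0): [-√2/2·5 + (-√2/2)·0, √2/2·5 + -√2/2·0] = (-3.5355, 3.5355)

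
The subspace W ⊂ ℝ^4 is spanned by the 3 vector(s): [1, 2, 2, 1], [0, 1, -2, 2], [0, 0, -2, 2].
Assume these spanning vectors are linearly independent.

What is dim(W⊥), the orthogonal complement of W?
dim(W⊥) = 1

For any subspace W of ℝ^n, dim(W) + dim(W⊥) = n (the whole-space dimension).
Here the given 3 vectors are linearly independent, so dim(W) = 3.
Thus dim(W⊥) = n - dim(W) = 4 - 3 = 1.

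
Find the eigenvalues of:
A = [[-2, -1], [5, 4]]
λ = -1, 3

Solve det(A - λI) = 0. For a 2×2 matrix this is λ² - (trace)λ + det = 0.
trace(A) = -2 + 4 = 2.
det(A) = (-2)*(4) - (-1)*(5) = -8 + 5 = -3.
Characteristic equation: λ² - (2)λ + (-3) = 0.
Discriminant: (2)² - 4*(-3) = 4 + 12 = 16.
Roots: λ = (2 ± √16) / 2 = -1, 3.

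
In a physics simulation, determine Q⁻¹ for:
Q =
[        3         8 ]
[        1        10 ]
det(Q) = 22
Q⁻¹ =
[     5/11     -4/11 ]
[    -1/22      3/22 ]

For a 2×2 matrix Q = [[a, b], [c, d]] with det(Q) ≠ 0, Q⁻¹ = (1/det(Q)) * [[d, -b], [-c, a]].
det(Q) = (3)*(10) - (8)*(1) = 30 - 8 = 22.
Q⁻¹ = (1/22) * [[10, -8], [-1, 3]].
Dividing each entry by 22 and reducing:
Q⁻¹ =
[     5/11     -4/11 ]
[    -1/22      3/22 ]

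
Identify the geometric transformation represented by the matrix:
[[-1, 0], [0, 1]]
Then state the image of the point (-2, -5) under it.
reflection across the y-axis; image of (-2, -5) is (2, -5)

This is a symmetric orthogonal matrix with determinant -1, which characterizes a reflection in ℝ².
The matrix [[-1, 0], [0, 1]] represents: reflection across the y-axis.
Applying it to (-2, -5): [-1·-2 + 0·-5, 0·-2 + 1·-5] = (2, -5).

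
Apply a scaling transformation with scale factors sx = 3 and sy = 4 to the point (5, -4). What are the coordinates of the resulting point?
(15, -16)

Scaling matrix:
[[3, 0], [0, 4]]
Result: (5 × 3, -4 × 4) = (15, -16)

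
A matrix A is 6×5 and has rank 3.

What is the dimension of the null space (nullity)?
2

The rank-nullity theorem for an m×n matrix states:
rank(A) + nullity(A) = n (the number of columns).
Here n = 5 and rank(A) = 3, so nullity(A) = 5 - 3 = 2.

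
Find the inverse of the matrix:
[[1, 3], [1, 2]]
[[-2, 3], [1, -1]]

For [[a,b],[c,d]], inverse = (1/det)·[[d,-b],[-c,a]]
det = 1·2 - 3·1 = -1
Inverse = (1/-1)·[[2, -3], [-1, 1]]
        = [[-2, 3], [1, -1]]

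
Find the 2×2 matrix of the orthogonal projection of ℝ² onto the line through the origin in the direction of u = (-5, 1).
[[25/26, -5/26], [-5/26, 1/26]]

The orthogonal projection onto the line spanned by a nonzero vector u = (a, b) has matrix P = (u uᵀ) / (uᵀ u) = (1/(a² + b²)) · [[a², ab], [ab, b²]].
Here u = (-5, 1), so a² + b² = 25 + 1 = 26.
P = (1/26) · [[25, -5], [-5, 1]] = [[25/26, -5/26], [-5/26, 1/26]].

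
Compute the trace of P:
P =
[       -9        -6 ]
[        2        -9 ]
tr(P) = -9 - 9 = -18

The trace of a square matrix is the sum of its diagonal entries.
Diagonal entries of P: P[0][0] = -9, P[1][1] = -9.
tr(P) = -9 - 9 = -18.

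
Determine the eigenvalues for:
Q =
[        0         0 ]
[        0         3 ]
λ = 0, 3

Solve det(Q - λI) = 0. For a 2×2 matrix the characteristic equation is λ² - (trace)λ + det = 0.
trace(Q) = a + d = 0 + 3 = 3.
det(Q) = a*d - b*c = (0)*(3) - (0)*(0) = 0 - 0 = 0.
Characteristic equation: λ² - (3)λ + (0) = 0.
Discriminant = (3)² - 4*(0) = 9 - 0 = 9.
λ = (3 ± √9) / 2 = (3 ± 3) / 2 = 0, 3.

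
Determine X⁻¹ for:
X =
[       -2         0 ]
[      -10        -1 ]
det(X) = 2
X⁻¹ =
[     -1/2         0 ]
[        5        -1 ]

For a 2×2 matrix X = [[a, b], [c, d]] with det(X) ≠ 0, X⁻¹ = (1/det(X)) * [[d, -b], [-c, a]].
det(X) = (-2)*(-1) - (0)*(-10) = 2 - 0 = 2.
X⁻¹ = (1/2) * [[-1, 0], [10, -2]].
Dividing each entry by 2 and reducing:
X⁻¹ =
[     -1/2         0 ]
[        5        -1 ]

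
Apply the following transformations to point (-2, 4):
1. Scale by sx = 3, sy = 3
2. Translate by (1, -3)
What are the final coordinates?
(-5, 9)

Step 1: Scale (-2, 4) by (sx, sy) = (3, 3) → (-6, 12)
Step 2: Translate by (1, -3) → (-5, 9)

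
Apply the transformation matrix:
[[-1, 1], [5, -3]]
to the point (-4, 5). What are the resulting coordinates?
(9, -35)

Matrix multiplication:
[[-1, 1], [5, -3]] × [-4, 5]ᵀ
= [-1×-4 + 1×5, 5×-4 + -3×5]ᵀ
= [9.0000, -35.0000]ᵀ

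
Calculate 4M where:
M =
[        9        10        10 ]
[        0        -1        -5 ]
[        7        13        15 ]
4M =
[       36        40        40 ]
[        0        -4       -20 ]
[       28        52        60 ]

Scalar multiplication is elementwise: (4M)[i][j] = 4 * M[i][j].
  (4M)[0][0] = 4 * (9) = 36
  (4M)[0][1] = 4 * (10) = 40
  (4M)[0][2] = 4 * (10) = 40
  (4M)[1][0] = 4 * (0) = 0
  (4M)[1][1] = 4 * (-1) = -4
  (4M)[1][2] = 4 * (-5) = -20
  (4M)[2][0] = 4 * (7) = 28
  (4M)[2][1] = 4 * (13) = 52
  (4M)[2][2] = 4 * (15) = 60
4M =
[       36        40        40 ]
[        0        -4       -20 ]
[       28        52        60 ]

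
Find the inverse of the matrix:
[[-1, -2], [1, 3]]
[[-3, -2], [1, 1]]

For [[a,b],[c,d]], inverse = (1/det)·[[d,-b],[-c,a]]
det = -1·3 - -2·1 = -1
Inverse = (1/-1)·[[3, 2], [-1, -1]]
        = [[-3, -2], [1, 1]]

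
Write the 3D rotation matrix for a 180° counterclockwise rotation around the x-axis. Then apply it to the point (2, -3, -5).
R = [[1, 0, 0], [0, -1, 0], [0, 0, -1]]; R·(2, -3, -5) = (2, 3, 5)

Rotation matrix for 180° around x-axis:
cos(180°) = -1, sin(180°) = 0
R = [[1, 0, 0], [0, -1, 0], [0, 0, -1]]
Apply to (2, -3, -5): R·[2, -3, -5]ᵀ = (2, 3, 5)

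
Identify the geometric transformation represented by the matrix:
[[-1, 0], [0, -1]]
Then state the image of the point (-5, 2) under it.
rotation by 180° (or reflection through origin); image of (-5, 2) is (5, -2)

This matches the form [[cos θ, -sin θ], [sin θ, cos θ]] of a rotation matrix; reading off cos θ and sin θ gives the angle.
The matrix [[-1, 0], [0, -1]] represents: rotation by 180° (or reflection through origin).
Applying it to (-5, 2): [-1·-5 + 0·2, 0·-5 + -1·2] = (5, -2).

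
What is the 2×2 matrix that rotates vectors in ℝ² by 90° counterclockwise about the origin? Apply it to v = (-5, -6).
R = [[0, -1], [1, 0]]; R·v = (6, -5)

A counterclockwise rotation by angle θ in ℝ² has matrix R(θ) = [[cos θ, -sin θ], [sin θ, cos θ]].
For θ = 90°: cos θ = 0, sin θ = 1.
R(90°) = [[0, -1], [1, 0]].
R·v = [0·-5 + (-1)·-6, 1·-5 + 0·-6] = (6, -5).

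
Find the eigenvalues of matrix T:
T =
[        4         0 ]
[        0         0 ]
λ = 0, 4

Solve det(T - λI) = 0. For a 2×2 matrix the characteristic equation is λ² - (trace)λ + det = 0.
trace(T) = a + d = 4 + 0 = 4.
det(T) = a*d - b*c = (4)*(0) - (0)*(0) = 0 - 0 = 0.
Characteristic equation: λ² - (4)λ + (0) = 0.
Discriminant = (4)² - 4*(0) = 16 - 0 = 16.
λ = (4 ± √16) / 2 = (4 ± 4) / 2 = 0, 4.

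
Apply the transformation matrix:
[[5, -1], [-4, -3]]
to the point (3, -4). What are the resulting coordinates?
(19, 0)

Matrix multiplication:
[[5, -1], [-4, -3]] × [3, -4]ᵀ
= [5×3 + -1×-4, -4×3 + -3×-4]ᵀ
= [19.0000, 0.0000]ᵀ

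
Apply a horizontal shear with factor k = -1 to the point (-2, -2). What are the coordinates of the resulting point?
(0, -2)

Shear matrix for horizontal shear with factor k = -1:
[[1, -1], [0, 1]]
Result: (-2, -2) → (0, -2)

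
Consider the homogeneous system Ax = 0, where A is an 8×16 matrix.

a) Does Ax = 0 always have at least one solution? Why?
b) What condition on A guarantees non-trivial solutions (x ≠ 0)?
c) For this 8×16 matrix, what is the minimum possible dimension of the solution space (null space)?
a) Yes, x = 0 is always a solution. b) When A has linearly dependent columns (rank < n). c) Minimum nullity = 8.

a) x = 0 satisfies A·0 = 0, so the zero vector is always a solution.
b) Non-trivial solutions exist iff the columns of A are linearly dependent, equivalently rank(A) < n (the number of columns).
c) By rank-nullity, rank(A) + nullity(A) = n = 16. Since A has only 8 rows, rank(A) ≤ 8, so nullity(A) ≥ 16 - 8 = 8.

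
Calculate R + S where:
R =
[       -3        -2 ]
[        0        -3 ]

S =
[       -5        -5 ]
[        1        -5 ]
R + S =
[       -8        -7 ]
[        1        -8 ]

Matrix addition is elementwise: (R+S)[i][j] = R[i][j] + S[i][j].
  (R+S)[0][0] = (-3) + (-5) = -8
  (R+S)[0][1] = (-2) + (-5) = -7
  (R+S)[1][0] = (0) + (1) = 1
  (R+S)[1][1] = (-3) + (-5) = -8
R + S =
[       -8        -7 ]
[        1        -8 ]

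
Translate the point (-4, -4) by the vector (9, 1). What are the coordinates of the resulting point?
(5, -3)

Translation by (9, 1):
x' = -4 + 9 = 5
y' = -4 + 1 = -3
Homogeneous matrix: [[1, 0, 9], [0, 1, 1], [0, 0, 1]]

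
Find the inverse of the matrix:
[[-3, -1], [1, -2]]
[[-2/7, 1/7], [-1/7, -3/7]]

For [[a,b],[c,d]], inverse = (1/det)·[[d,-b],[-c,a]]
det = -3·-2 - -1·1 = 7
Inverse = (1/7)·[[-2, 1], [-1, -3]]
        = [[-2/7, 1/7], [-1/7, -3/7]]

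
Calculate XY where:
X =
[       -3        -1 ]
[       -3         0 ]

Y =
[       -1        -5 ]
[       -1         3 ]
XY =
[        4        12 ]
[        3        15 ]

Matrix multiplication: (XY)[i][j] = sum over k of X[i][k] * Y[k][j].
  (XY)[0][0] = (-3)*(-1) + (-1)*(-1) = 4
  (XY)[0][1] = (-3)*(-5) + (-1)*(3) = 12
  (XY)[1][0] = (-3)*(-1) + (0)*(-1) = 3
  (XY)[1][1] = (-3)*(-5) + (0)*(3) = 15
XY =
[        4        12 ]
[        3        15 ]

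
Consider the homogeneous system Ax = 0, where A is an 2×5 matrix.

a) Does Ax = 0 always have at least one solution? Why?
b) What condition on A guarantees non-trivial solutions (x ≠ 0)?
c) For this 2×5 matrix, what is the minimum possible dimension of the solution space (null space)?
a) Yes, x = 0 is always a solution. b) When A has linearly dependent columns (rank < n). c) Minimum nullity = 3.

a) x = 0 satisfies A·0 = 0, so the zero vector is always a solution.
b) Non-trivial solutions exist iff the columns of A are linearly dependent, equivalently rank(A) < n (the number of columns).
c) By rank-nullity, rank(A) + nullity(A) = n = 5. Since A has only 2 rows, rank(A) ≤ 2, so nullity(A) ≥ 5 - 2 = 3.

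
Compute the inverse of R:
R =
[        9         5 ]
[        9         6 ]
det(R) = 9
R⁻¹ =
[      2/3      -5/9 ]
[       -1         1 ]

For a 2×2 matrix R = [[a, b], [c, d]] with det(R) ≠ 0, R⁻¹ = (1/det(R)) * [[d, -b], [-c, a]].
det(R) = (9)*(6) - (5)*(9) = 54 - 45 = 9.
R⁻¹ = (1/9) * [[6, -5], [-9, 9]].
Dividing each entry by 9 and reducing:
R⁻¹ =
[      2/3      -5/9 ]
[       -1         1 ]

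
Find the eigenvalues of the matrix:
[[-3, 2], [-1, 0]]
λ = -2 and λ = -1

Characteristic equation: det(A - λI) = 0
λ² - (trace)λ + (det) = 0
λ² - (-3)λ + (2) = 0
λ² + 3λ + 2 = 0
Solving: λ = -2, -1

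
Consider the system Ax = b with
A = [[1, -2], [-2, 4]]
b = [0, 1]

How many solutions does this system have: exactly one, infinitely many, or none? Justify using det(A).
No solution

det(A) = (1)*(4) - (-2)*(-2) = 0, so A is singular.
The column space of A is span(column 1) = span([1, -2]).
b = [0, 1] is not a scalar multiple of column 1, so b ∉ column space and the system is inconsistent — no solution.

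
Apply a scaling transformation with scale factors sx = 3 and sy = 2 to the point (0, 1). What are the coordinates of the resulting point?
(0, 2)

Scaling matrix:
[[3, 0], [0, 2]]
Result: (0 × 3, 1 × 2) = (0, 2)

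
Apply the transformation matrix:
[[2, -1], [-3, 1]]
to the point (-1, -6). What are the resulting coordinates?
(4, -3)

Matrix multiplication:
[[2, -1], [-3, 1]] × [-1, -6]ᵀ
= [2×-1 + -1×-6, -3×-1 + 1×-6]ᵀ
= [4.0000, -3.0000]ᵀ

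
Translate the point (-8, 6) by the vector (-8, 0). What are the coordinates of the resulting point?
(-16, 6)

Translation by (-8, 0):
x' = -8 + -8 = -16
y' = 6 + 0 = 6
Homogeneous matrix: [[1, 0, -8], [0, 1, 0], [0, 0, 1]]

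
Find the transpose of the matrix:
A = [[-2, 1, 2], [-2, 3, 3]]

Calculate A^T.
[[-2, -2], [1, 3], [2, 3]]

The transpose sends entry (i,j) to (j,i); rows become columns.
Row 0 of A: [-2, 1, 2] -> column 0 of A^T.
Row 1 of A: [-2, 3, 3] -> column 1 of A^T.
A^T = [[-2, -2], [1, 3], [2, 3]]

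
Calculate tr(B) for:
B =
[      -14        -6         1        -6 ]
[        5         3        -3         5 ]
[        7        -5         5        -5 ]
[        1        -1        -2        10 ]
tr(B) = -14 + 3 + 5 + 10 = 4

The trace of a square matrix is the sum of its diagonal entries.
Diagonal entries of B: B[0][0] = -14, B[1][1] = 3, B[2][2] = 5, B[3][3] = 10.
tr(B) = -14 + 3 + 5 + 10 = 4.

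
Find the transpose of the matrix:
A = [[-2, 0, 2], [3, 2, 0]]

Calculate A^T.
[[-2, 3], [0, 2], [2, 0]]

The transpose sends entry (i,j) to (j,i); rows become columns.
Row 0 of A: [-2, 0, 2] -> column 0 of A^T.
Row 1 of A: [3, 2, 0] -> column 1 of A^T.
A^T = [[-2, 3], [0, 2], [2, 0]]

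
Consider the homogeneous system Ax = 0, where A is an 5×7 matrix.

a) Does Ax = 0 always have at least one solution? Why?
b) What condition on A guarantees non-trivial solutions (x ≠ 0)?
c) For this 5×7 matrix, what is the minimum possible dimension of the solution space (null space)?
a) Yes, x = 0 is always a solution. b) When A has linearly dependent columns (rank < n). c) Minimum nullity = 2.

a) x = 0 satisfies A·0 = 0, so the zero vector is always a solution.
b) Non-trivial solutions exist iff the columns of A are linearly dependent, equivalently rank(A) < n (the number of columns).
c) By rank-nullity, rank(A) + nullity(A) = n = 7. Since A has only 5 rows, rank(A) ≤ 5, so nullity(A) ≥ 7 - 5 = 2.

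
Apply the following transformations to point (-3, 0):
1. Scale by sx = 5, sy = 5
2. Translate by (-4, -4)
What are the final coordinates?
(-19, -4)

Step 1: Scale (-3, 0) by (sx, sy) = (5, 5) → (-15, 0)
Step 2: Translate by (-4, -4) → (-19, -4)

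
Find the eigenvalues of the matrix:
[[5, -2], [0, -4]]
λ = -4 and λ = 5

Characteristic equation: det(A - λI) = 0
λ² - (trace)λ + (det) = 0
λ² - (1)λ + (-20) = 0
λ² - 1λ - 20 = 0
Solving: λ = -4, 5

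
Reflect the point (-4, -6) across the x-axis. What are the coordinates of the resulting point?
(-4, 6)

Reflection across x-axis: (-4, -6) → (-4, 6)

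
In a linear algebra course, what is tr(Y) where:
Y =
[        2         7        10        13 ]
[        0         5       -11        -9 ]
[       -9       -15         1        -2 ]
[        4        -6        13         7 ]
tr(Y) = 2 + 5 + 1 + 7 = 15

The trace of a square matrix is the sum of its diagonal entries.
Diagonal entries of Y: Y[0][0] = 2, Y[1][1] = 5, Y[2][2] = 1, Y[3][3] = 7.
tr(Y) = 2 + 5 + 1 + 7 = 15.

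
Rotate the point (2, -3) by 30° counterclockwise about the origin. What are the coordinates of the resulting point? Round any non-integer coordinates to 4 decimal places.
(3.2321, -1.5981)

Rotation matrix R(θ) = [[cos θ, -sin θ], [sin θ, cos θ]]; for θ = 30°:
R = [[√3/2, -1/2], [1/2, √3/2]]
Result: R × [2, -3]ᵀ = [√3/2·2 + (-1/2)·-3, 1/2·2 + (√3/2)·-3]ᵀ = (3.2321, -1.5981)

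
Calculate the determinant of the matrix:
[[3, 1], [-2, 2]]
8

For a 2×2 matrix [[a, b], [c, d]], det = ad - bc
det = (3)(2) - (1)(-2) = 6 - -2 = 8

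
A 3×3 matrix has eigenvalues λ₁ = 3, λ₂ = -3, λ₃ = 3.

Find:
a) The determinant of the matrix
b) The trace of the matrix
det = -27, trace = 3

Two standard eigenvalue identities:
- det(A) equals the product of the eigenvalues (counted with multiplicity).
- trace(A) equals the sum of the eigenvalues.
det(A) = (3)*(-3)*(3) = -27.
trace(A) = 3 - 3 + 3 = 3.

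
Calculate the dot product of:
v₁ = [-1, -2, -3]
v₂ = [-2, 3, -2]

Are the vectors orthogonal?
2, No

The dot product is the sum of products of corresponding components.
v₁·v₂ = (-1)*(-2) + (-2)*(3) + (-3)*(-2) = 2 - 6 + 6 = 2.
Two vectors are orthogonal iff their dot product is 0; here the dot product is 2, so the vectors are not orthogonal.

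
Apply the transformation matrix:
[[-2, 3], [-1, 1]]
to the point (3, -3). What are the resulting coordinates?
(-15, -6)

Matrix multiplication:
[[-2, 3], [-1, 1]] × [3, -3]ᵀ
= [-2×3 + 3×-3, -1×3 + 1×-3]ᵀ
= [-15.0000, -6.0000]ᵀ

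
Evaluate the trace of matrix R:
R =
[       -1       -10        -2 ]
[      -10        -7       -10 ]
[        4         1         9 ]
tr(R) = -1 - 7 + 9 = 1

The trace of a square matrix is the sum of its diagonal entries.
Diagonal entries of R: R[0][0] = -1, R[1][1] = -7, R[2][2] = 9.
tr(R) = -1 - 7 + 9 = 1.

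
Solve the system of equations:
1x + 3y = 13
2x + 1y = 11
x = 4, y = 3

Use elimination (row reduction):
Equation 1: 1x + 3y = 13.
Equation 2: 2x + 1y = 11.
Multiply Eq1 by 2 and Eq2 by 1: 2x + 6y = 26;  2x + 1y = 11.
Subtract: (-5)y = -15, so y = 3.
Back-substitute into Eq1: 1x + 3*(3) = 13, so x = 4.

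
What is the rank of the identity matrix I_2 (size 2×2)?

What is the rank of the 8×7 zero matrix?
rank(I_2) = 2, rank(0) = 0

The identity I_2 has 2 columns that are the standard basis vectors e_1, …, e_2. These are linearly independent, so all 2 columns are pivots and rank(I_2) = 2.
The 8×7 zero matrix has every entry zero, so every row is the zero row and there are no pivots; rank(0) = 0.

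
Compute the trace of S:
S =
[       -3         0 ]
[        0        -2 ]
tr(S) = -3 - 2 = -5

The trace of a square matrix is the sum of its diagonal entries.
Diagonal entries of S: S[0][0] = -3, S[1][1] = -2.
tr(S) = -3 - 2 = -5.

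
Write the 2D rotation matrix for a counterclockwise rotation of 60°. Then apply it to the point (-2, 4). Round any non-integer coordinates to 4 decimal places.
R = [[1/2, -√3/2], [√3/2, 1/2]]; R·(-2, 4) = (-4.4641, 0.2679)

Rotation matrix formula: R(θ) = [[cos θ, -sin θ], [sin θ, cos θ]]
For θ = 60°:
cos(60°) = 1/2
sin(60°) = √3/2
R = [[1/2, -√3/2], [√3/2, 1/2]]
Apply to (-2, 4): [1/2·-2 + (-√3/2)·4, √3/2·-2 + 1/2·4] = (-4.4641, 0.2679)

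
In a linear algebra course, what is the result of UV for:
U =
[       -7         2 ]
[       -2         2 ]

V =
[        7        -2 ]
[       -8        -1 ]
UV =
[      -65        12 ]
[      -30         2 ]

Matrix multiplication: (UV)[i][j] = sum over k of U[i][k] * V[k][j].
  (UV)[0][0] = (-7)*(7) + (2)*(-8) = -65
  (UV)[0][1] = (-7)*(-2) + (2)*(-1) = 12
  (UV)[1][0] = (-2)*(7) + (2)*(-8) = -30
  (UV)[1][1] = (-2)*(-2) + (2)*(-1) = 2
UV =
[      -65        12 ]
[      -30         2 ]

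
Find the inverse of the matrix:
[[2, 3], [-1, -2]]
[[2, 3], [-1, -2]]

For [[a,b],[c,d]], inverse = (1/det)·[[d,-b],[-c,a]]
det = 2·-2 - 3·-1 = -1
Inverse = (1/-1)·[[-2, -3], [1, 2]]
        = [[2, 3], [-1, -2]]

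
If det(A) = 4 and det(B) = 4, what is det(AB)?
16

Use the multiplicative property of determinants: det(AB) = det(A)*det(B).
det(AB) = (4)*(4) = 16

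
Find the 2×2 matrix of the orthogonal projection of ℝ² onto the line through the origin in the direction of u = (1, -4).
[[1/17, -4/17], [-4/17, 16/17]]

The orthogonal projection onto the line spanned by a nonzero vector u = (a, b) has matrix P = (u uᵀ) / (uᵀ u) = (1/(a² + b²)) · [[a², ab], [ab, b²]].
Here u = (1, -4), so a² + b² = 1 + 16 = 17.
P = (1/17) · [[1, -4], [-4, 16]] = [[1/17, -4/17], [-4/17, 16/17]].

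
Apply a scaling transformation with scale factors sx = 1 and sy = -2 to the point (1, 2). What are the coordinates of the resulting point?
(1, -4)

Scaling matrix:
[[1, 0], [0, -2]]
Result: (1 × 1, 2 × -2) = (1, -4)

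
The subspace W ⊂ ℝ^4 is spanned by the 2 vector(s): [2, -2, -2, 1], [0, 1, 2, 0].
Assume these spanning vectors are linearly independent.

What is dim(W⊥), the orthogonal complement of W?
dim(W⊥) = 2

For any subspace W of ℝ^n, dim(W) + dim(W⊥) = n (the whole-space dimension).
Here the given 2 vectors are linearly independent, so dim(W) = 2.
Thus dim(W⊥) = n - dim(W) = 4 - 2 = 2.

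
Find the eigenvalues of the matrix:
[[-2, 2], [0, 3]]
λ = -2 and λ = 3

Characteristic equation: det(A - λI) = 0
λ² - (trace)λ + (det) = 0
λ² - (1)λ + (-6) = 0
λ² - 1λ - 6 = 0
Solving: λ = -2, 3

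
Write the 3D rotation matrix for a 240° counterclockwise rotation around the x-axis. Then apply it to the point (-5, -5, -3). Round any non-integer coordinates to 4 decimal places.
R = [[1, 0, 0], [0, -1/2, √3/2], [0, -√3/2, -1/2]]; R·(-5, -5, -3) = (-5.0000, -0.0981, 5.8301)

Rotation matrix for 240° around x-axis:
cos(240°) = -1/2, sin(240°) = -√3/2
R = [[1, 0, 0], [0, -1/2, √3/2], [0, -√3/2, -1/2]]
Apply to (-5, -5, -3): R·[-5, -5, -3]ᵀ = (-5.0000, -0.0981, 5.8301)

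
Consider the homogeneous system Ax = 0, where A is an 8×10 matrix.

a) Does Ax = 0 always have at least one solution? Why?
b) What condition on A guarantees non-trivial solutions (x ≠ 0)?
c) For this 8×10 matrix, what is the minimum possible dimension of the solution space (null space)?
a) Yes, x = 0 is always a solution. b) When A has linearly dependent columns (rank < n). c) Minimum nullity = 2.

a) x = 0 satisfies A·0 = 0, so the zero vector is always a solution.
b) Non-trivial solutions exist iff the columns of A are linearly dependent, equivalently rank(A) < n (the number of columns).
c) By rank-nullity, rank(A) + nullity(A) = n = 10. Since A has only 8 rows, rank(A) ≤ 8, so nullity(A) ≥ 10 - 8 = 2.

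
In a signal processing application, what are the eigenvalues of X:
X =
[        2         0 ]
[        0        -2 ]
λ = -2, 2

Solve det(X - λI) = 0. For a 2×2 matrix the characteristic equation is λ² - (trace)λ + det = 0.
trace(X) = a + d = 2 - 2 = 0.
det(X) = a*d - b*c = (2)*(-2) - (0)*(0) = -4 - 0 = -4.
Characteristic equation: λ² - (0)λ + (-4) = 0.
Discriminant = (0)² - 4*(-4) = 0 + 16 = 16.
λ = (0 ± √16) / 2 = (0 ± 4) / 2 = -2, 2.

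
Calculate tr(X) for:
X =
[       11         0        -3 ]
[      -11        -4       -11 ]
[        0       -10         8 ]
tr(X) = 11 - 4 + 8 = 15

The trace of a square matrix is the sum of its diagonal entries.
Diagonal entries of X: X[0][0] = 11, X[1][1] = -4, X[2][2] = 8.
tr(X) = 11 - 4 + 8 = 15.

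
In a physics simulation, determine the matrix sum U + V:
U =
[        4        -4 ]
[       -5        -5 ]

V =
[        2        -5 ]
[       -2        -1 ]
U + V =
[        6        -9 ]
[       -7        -6 ]

Matrix addition is elementwise: (U+V)[i][j] = U[i][j] + V[i][j].
  (U+V)[0][0] = (4) + (2) = 6
  (U+V)[0][1] = (-4) + (-5) = -9
  (U+V)[1][0] = (-5) + (-2) = -7
  (U+V)[1][1] = (-5) + (-1) = -6
U + V =
[        6        -9 ]
[       -7        -6 ]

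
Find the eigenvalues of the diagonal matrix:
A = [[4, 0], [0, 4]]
λ₁ = 4, λ₂ = 4

The characteristic polynomial of A is det(A - λI) = (4 - λ)(4 - λ) = 0.
The roots are λ = 4 and λ = 4, so the eigenvalues are the diagonal entries.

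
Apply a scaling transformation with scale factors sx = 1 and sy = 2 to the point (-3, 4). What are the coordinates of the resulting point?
(-3, 8)

Scaling matrix:
[[1, 0], [0, 2]]
Result: (-3 × 1, 4 × 2) = (-3, 8)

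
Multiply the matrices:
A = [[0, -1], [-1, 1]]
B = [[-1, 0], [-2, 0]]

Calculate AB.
[[2, 0], [-1, 0]]

Each entry (i,j) of AB = sum over k of A[i][k]*B[k][j].
(AB)[0][0] = (0)*(-1) + (-1)*(-2) = 2
(AB)[0][1] = (0)*(0) + (-1)*(0) = 0
(AB)[1][0] = (-1)*(-1) + (1)*(-2) = -1
(AB)[1][1] = (-1)*(0) + (1)*(0) = 0
AB = [[2, 0], [-1, 0]]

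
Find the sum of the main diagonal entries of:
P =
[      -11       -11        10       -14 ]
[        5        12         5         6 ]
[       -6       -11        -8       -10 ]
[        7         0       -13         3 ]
tr(P) = -11 + 12 - 8 + 3 = -4

The trace of a square matrix is the sum of its diagonal entries.
Diagonal entries of P: P[0][0] = -11, P[1][1] = 12, P[2][2] = -8, P[3][3] = 3.
tr(P) = -11 + 12 - 8 + 3 = -4.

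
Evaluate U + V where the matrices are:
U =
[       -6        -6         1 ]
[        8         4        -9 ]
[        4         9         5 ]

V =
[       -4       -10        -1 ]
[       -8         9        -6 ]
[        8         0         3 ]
U + V =
[      -10       -16         0 ]
[        0        13       -15 ]
[       12         9         8 ]

Matrix addition is elementwise: (U+V)[i][j] = U[i][j] + V[i][j].
  (U+V)[0][0] = (-6) + (-4) = -10
  (U+V)[0][1] = (-6) + (-10) = -16
  (U+V)[0][2] = (1) + (-1) = 0
  (U+V)[1][0] = (8) + (-8) = 0
  (U+V)[1][1] = (4) + (9) = 13
  (U+V)[1][2] = (-9) + (-6) = -15
  (U+V)[2][0] = (4) + (8) = 12
  (U+V)[2][1] = (9) + (0) = 9
  (U+V)[2][2] = (5) + (3) = 8
U + V =
[      -10       -16         0 ]
[        0        13       -15 ]
[       12         9         8 ]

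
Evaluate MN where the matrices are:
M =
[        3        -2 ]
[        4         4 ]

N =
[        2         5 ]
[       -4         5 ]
MN =
[       14         5 ]
[       -8        40 ]

Matrix multiplication: (MN)[i][j] = sum over k of M[i][k] * N[k][j].
  (MN)[0][0] = (3)*(2) + (-2)*(-4) = 14
  (MN)[0][1] = (3)*(5) + (-2)*(5) = 5
  (MN)[1][0] = (4)*(2) + (4)*(-4) = -8
  (MN)[1][1] = (4)*(5) + (4)*(5) = 40
MN =
[       14         5 ]
[       -8        40 ]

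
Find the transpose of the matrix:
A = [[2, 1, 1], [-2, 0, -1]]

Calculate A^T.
[[2, -2], [1, 0], [1, -1]]

The transpose sends entry (i,j) to (j,i); rows become columns.
Row 0 of A: [2, 1, 1] -> column 0 of A^T.
Row 1 of A: [-2, 0, -1] -> column 1 of A^T.
A^T = [[2, -2], [1, 0], [1, -1]]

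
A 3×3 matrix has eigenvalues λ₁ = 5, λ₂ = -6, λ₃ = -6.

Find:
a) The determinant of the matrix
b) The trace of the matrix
det = 180, trace = -7

Two standard eigenvalue identities:
- det(A) equals the product of the eigenvalues (counted with multiplicity).
- trace(A) equals the sum of the eigenvalues.
det(A) = (5)*(-6)*(-6) = 180.
trace(A) = 5 - 6 - 6 = -7.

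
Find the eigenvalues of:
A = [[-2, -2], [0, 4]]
λ = -2, 4

Solve det(A - λI) = 0. For a 2×2 matrix this is λ² - (trace)λ + det = 0.
trace(A) = -2 + 4 = 2.
det(A) = (-2)*(4) - (-2)*(0) = -8 - 0 = -8.
Characteristic equation: λ² - (2)λ + (-8) = 0.
Discriminant: (2)² - 4*(-8) = 4 + 32 = 36.
Roots: λ = (2 ± √36) / 2 = -2, 4.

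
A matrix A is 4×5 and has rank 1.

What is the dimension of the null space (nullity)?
4

The rank-nullity theorem for an m×n matrix states:
rank(A) + nullity(A) = n (the number of columns).
Here n = 5 and rank(A) = 1, so nullity(A) = 5 - 1 = 4.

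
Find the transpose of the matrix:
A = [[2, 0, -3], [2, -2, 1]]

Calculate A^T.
[[2, 2], [0, -2], [-3, 1]]

The transpose sends entry (i,j) to (j,i); rows become columns.
Row 0 of A: [2, 0, -3] -> column 0 of A^T.
Row 1 of A: [2, -2, 1] -> column 1 of A^T.
A^T = [[2, 2], [0, -2], [-3, 1]]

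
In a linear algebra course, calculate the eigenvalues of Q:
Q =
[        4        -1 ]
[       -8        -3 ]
λ = -4, 5

Solve det(Q - λI) = 0. For a 2×2 matrix the characteristic equation is λ² - (trace)λ + det = 0.
trace(Q) = a + d = 4 - 3 = 1.
det(Q) = a*d - b*c = (4)*(-3) - (-1)*(-8) = -12 - 8 = -20.
Characteristic equation: λ² - (1)λ + (-20) = 0.
Discriminant = (1)² - 4*(-20) = 1 + 80 = 81.
λ = (1 ± √81) / 2 = (1 ± 9) / 2 = -4, 5.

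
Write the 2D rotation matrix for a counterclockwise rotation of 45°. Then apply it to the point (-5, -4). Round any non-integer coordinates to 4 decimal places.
R = [[√2/2, -√2/2], [√2/2, √2/2]]; R·(-5, -4) = (-0.7071, -6.3640)

Rotation matrix formula: R(θ) = [[cos θ, -sin θ], [sin θ, cos θ]]
For θ = 45°:
cos(45°) = √2/2
sin(45°) = √2/2
R = [[√2/2, -√2/2], [√2/2, √2/2]]
Apply to (-5, -4): [√2/2·-5 + (-√2/2)·-4, √2/2·-5 + √2/2·-4] = (-0.7071, -6.3640)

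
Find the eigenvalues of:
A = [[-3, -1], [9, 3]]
λ = 0, 0

Solve det(A - λI) = 0. For a 2×2 matrix this is λ² - (trace)λ + det = 0.
trace(A) = -3 + 3 = 0.
det(A) = (-3)*(3) - (-1)*(9) = -9 + 9 = 0.
Characteristic equation: λ² - (0)λ + (0) = 0.
Discriminant: (0)² - 4*(0) = 0 - 0 = 0.
Roots: λ = (0 ± √0) / 2 = 0, 0.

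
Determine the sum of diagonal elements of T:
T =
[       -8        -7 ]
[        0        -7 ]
tr(T) = -8 - 7 = -15

The trace of a square matrix is the sum of its diagonal entries.
Diagonal entries of T: T[0][0] = -8, T[1][1] = -7.
tr(T) = -8 - 7 = -15.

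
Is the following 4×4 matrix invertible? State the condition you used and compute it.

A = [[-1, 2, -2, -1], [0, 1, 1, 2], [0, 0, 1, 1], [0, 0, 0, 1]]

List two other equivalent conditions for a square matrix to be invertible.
Yes, invertible; det(A) = -1 ≠ 0. Equivalent conditions: rank(A) = 4; Ax = 0 has only the trivial solution; 0 is not an eigenvalue; the columns of A are linearly independent.

To check invertibility, compute det(A).
The given matrix is triangular, so det(A) equals the product of its diagonal entries = -1 ≠ 0.
Since det(A) ≠ 0, A is invertible.
Equivalent conditions for a square matrix A to be invertible:
- rank(A) = 4 (full rank).
- The homogeneous system Ax = 0 has only the trivial solution x = 0.
- 0 is not an eigenvalue of A.
- The columns (equivalently rows) of A are linearly independent.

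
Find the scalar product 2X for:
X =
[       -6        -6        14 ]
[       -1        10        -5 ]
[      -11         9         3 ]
2X =
[      -12       -12        28 ]
[       -2        20       -10 ]
[      -22        18         6 ]

Scalar multiplication is elementwise: (2X)[i][j] = 2 * X[i][j].
  (2X)[0][0] = 2 * (-6) = -12
  (2X)[0][1] = 2 * (-6) = -12
  (2X)[0][2] = 2 * (14) = 28
  (2X)[1][0] = 2 * (-1) = -2
  (2X)[1][1] = 2 * (10) = 20
  (2X)[1][2] = 2 * (-5) = -10
  (2X)[2][0] = 2 * (-11) = -22
  (2X)[2][1] = 2 * (9) = 18
  (2X)[2][2] = 2 * (3) = 6
2X =
[      -12       -12        28 ]
[       -2        20       -10 ]
[      -22        18         6 ]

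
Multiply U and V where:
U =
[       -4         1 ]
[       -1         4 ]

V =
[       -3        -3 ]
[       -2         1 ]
UV =
[       10        13 ]
[       -5         7 ]

Matrix multiplication: (UV)[i][j] = sum over k of U[i][k] * V[k][j].
  (UV)[0][0] = (-4)*(-3) + (1)*(-2) = 10
  (UV)[0][1] = (-4)*(-3) + (1)*(1) = 13
  (UV)[1][0] = (-1)*(-3) + (4)*(-2) = -5
  (UV)[1][1] = (-1)*(-3) + (4)*(1) = 7
UV =
[       10        13 ]
[       -5         7 ]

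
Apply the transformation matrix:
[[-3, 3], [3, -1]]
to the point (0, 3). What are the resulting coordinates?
(9, -3)

Matrix multiplication:
[[-3, 3], [3, -1]] × [0, 3]ᵀ
= [-3×0 + 3×3, 3×0 + -1×3]ᵀ
= [9.0000, -3.0000]ᵀ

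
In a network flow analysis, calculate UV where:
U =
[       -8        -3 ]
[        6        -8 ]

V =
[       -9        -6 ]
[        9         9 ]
UV =
[       45        21 ]
[     -126      -108 ]

Matrix multiplication: (UV)[i][j] = sum over k of U[i][k] * V[k][j].
  (UV)[0][0] = (-8)*(-9) + (-3)*(9) = 45
  (UV)[0][1] = (-8)*(-6) + (-3)*(9) = 21
  (UV)[1][0] = (6)*(-9) + (-8)*(9) = -126
  (UV)[1][1] = (6)*(-6) + (-8)*(9) = -108
UV =
[       45        21 ]
[     -126      -108 ]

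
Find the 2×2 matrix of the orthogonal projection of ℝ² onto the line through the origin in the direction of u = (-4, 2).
[[4/5, -2/5], [-2/5, 1/5]]

The orthogonal projection onto the line spanned by a nonzero vector u = (a, b) has matrix P = (u uᵀ) / (uᵀ u) = (1/(a² + b²)) · [[a², ab], [ab, b²]].
Here u = (-4, 2), so a² + b² = 16 + 4 = 20.
P = (1/20) · [[16, -8], [-8, 4]] = [[4/5, -2/5], [-2/5, 1/5]].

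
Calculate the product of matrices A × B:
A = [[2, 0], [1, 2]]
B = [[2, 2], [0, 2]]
[[4, 4], [2, 6]]

Matrix multiplication:
C[0][0] = 2×2 + 0×0 = 4
C[0][1] = 2×2 + 0×2 = 4
C[1][0] = 1×2 + 2×0 = 2
C[1][1] = 1×2 + 2×2 = 6
Result: [[4, 4], [2, 6]]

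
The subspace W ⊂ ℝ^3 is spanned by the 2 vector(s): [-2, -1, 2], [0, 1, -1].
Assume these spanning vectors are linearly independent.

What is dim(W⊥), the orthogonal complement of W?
dim(W⊥) = 1

For any subspace W of ℝ^n, dim(W) + dim(W⊥) = n (the whole-space dimension).
Here the given 2 vectors are linearly independent, so dim(W) = 2.
Thus dim(W⊥) = n - dim(W) = 3 - 2 = 1.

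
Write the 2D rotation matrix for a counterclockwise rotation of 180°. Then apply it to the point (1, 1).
R = [[-1, 0], [0, -1]]; R·(1, 1) = (-1, -1)

Rotation matrix formula: R(θ) = [[cos θ, -sin θ], [sin θ, cos θ]]
For θ = 180°:
cos(180°) = -1
sin(180°) = 0
R = [[-1, 0], [0, -1]]
Apply to (1, 1): [-1·1 + (0)·1, 0·1 + -1·1] = (-1, -1)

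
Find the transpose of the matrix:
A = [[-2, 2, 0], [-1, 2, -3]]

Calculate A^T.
[[-2, -1], [2, 2], [0, -3]]

The transpose sends entry (i,j) to (j,i); rows become columns.
Row 0 of A: [-2, 2, 0] -> column 0 of A^T.
Row 1 of A: [-1, 2, -3] -> column 1 of A^T.
A^T = [[-2, -1], [2, 2], [0, -3]]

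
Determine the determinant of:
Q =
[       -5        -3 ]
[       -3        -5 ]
det(Q) = 16

For a 2×2 matrix [[a, b], [c, d]], det = a*d - b*c.
det(Q) = (-5)*(-5) - (-3)*(-3) = 25 - 9 = 16.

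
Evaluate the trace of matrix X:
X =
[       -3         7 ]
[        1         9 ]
tr(X) = -3 + 9 = 6

The trace of a square matrix is the sum of its diagonal entries.
Diagonal entries of X: X[0][0] = -3, X[1][1] = 9.
tr(X) = -3 + 9 = 6.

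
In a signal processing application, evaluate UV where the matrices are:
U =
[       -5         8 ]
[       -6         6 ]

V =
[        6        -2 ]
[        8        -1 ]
UV =
[       34         2 ]
[       12         6 ]

Matrix multiplication: (UV)[i][j] = sum over k of U[i][k] * V[k][j].
  (UV)[0][0] = (-5)*(6) + (8)*(8) = 34
  (UV)[0][1] = (-5)*(-2) + (8)*(-1) = 2
  (UV)[1][0] = (-6)*(6) + (6)*(8) = 12
  (UV)[1][1] = (-6)*(-2) + (6)*(-1) = 6
UV =
[       34         2 ]
[       12         6 ]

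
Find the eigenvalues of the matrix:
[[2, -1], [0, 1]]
λ = 1 and λ = 2

Characteristic equation: det(A - λI) = 0
λ² - (trace)λ + (det) = 0
λ² - (3)λ + (2) = 0
λ² - 3λ + 2 = 0
Solving: λ = 1, 2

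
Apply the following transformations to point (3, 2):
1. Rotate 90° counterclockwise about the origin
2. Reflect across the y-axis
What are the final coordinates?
(2, 3)

Step 1: Rotate 90° → (-2, 3)
Step 2: Reflect across the y-axis → (2, 3)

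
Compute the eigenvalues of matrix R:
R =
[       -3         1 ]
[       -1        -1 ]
λ = -2, -2

Solve det(R - λI) = 0. For a 2×2 matrix the characteristic equation is λ² - (trace)λ + det = 0.
trace(R) = a + d = -3 - 1 = -4.
det(R) = a*d - b*c = (-3)*(-1) - (1)*(-1) = 3 + 1 = 4.
Characteristic equation: λ² - (-4)λ + (4) = 0.
Discriminant = (-4)² - 4*(4) = 16 - 16 = 0.
λ = (-4 ± √0) / 2 = (-4 ± 0) / 2 = -2, -2.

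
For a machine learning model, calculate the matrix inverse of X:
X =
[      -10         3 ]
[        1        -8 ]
det(X) = 77
X⁻¹ =
[    -8/77     -3/77 ]
[    -1/77    -10/77 ]

For a 2×2 matrix X = [[a, b], [c, d]] with det(X) ≠ 0, X⁻¹ = (1/det(X)) * [[d, -b], [-c, a]].
det(X) = (-10)*(-8) - (3)*(1) = 80 - 3 = 77.
X⁻¹ = (1/77) * [[-8, -3], [-1, -10]].
Dividing each entry by 77 and reducing:
X⁻¹ =
[    -8/77     -3/77 ]
[    -1/77    -10/77 ]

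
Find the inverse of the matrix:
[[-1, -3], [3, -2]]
[[-2/11, 3/11], [-3/11, -1/11]]

For [[a,b],[c,d]], inverse = (1/det)·[[d,-b],[-c,a]]
det = -1·-2 - -3·3 = 11
Inverse = (1/11)·[[-2, 3], [-3, -1]]
        = [[-2/11, 3/11], [-3/11, -1/11]]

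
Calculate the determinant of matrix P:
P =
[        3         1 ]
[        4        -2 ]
det(P) = -10

For a 2×2 matrix [[a, b], [c, d]], det = a*d - b*c.
det(P) = (3)*(-2) - (1)*(4) = -6 - 4 = -10.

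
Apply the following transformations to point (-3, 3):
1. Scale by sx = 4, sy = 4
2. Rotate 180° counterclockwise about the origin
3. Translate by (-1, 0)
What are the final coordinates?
(11, -12)

Step 1: Scale → (-12, 12)
Step 2: Rotate 180° → (12, -12)
Step 3: Translate → (11, -12)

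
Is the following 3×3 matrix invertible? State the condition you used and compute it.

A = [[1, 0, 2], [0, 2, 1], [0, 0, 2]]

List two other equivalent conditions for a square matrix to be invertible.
Yes, invertible; det(A) = 4 ≠ 0. Equivalent conditions: rank(A) = 3; Ax = 0 has only the trivial solution; 0 is not an eigenvalue; the columns of A are linearly independent.

To check invertibility, compute det(A).
The given matrix is triangular, so det(A) equals the product of its diagonal entries = 4 ≠ 0.
Since det(A) ≠ 0, A is invertible.
Equivalent conditions for a square matrix A to be invertible:
- rank(A) = 3 (full rank).
- The homogeneous system Ax = 0 has only the trivial solution x = 0.
- 0 is not an eigenvalue of A.
- The columns (equivalently rows) of A are linearly independent.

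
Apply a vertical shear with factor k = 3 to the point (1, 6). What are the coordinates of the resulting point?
(1, 9)

Shear matrix for vertical shear with factor k = 3:
[[1, 0], [3, 1]]
Result: (1, 6) → (1, 9)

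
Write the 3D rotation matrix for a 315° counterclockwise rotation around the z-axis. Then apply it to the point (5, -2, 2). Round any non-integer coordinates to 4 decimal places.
R = [[√2/2, √2/2, 0], [-√2/2, √2/2, 0], [0, 0, 1]]; R·(5, -2, 2) = (2.1213, -4.9497, 2.0000)

Rotation matrix for 315° around z-axis:
cos(315°) = √2/2, sin(315°) = -√2/2
R = [[√2/2, √2/2, 0], [-√2/2, √2/2, 0], [0, 0, 1]]
Apply to (5, -2, 2): R·[5, -2, 2]ᵀ = (2.1213, -4.9497, 2.0000)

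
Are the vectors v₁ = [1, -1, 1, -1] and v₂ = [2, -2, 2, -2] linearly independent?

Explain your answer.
No, linearly dependent (v₂ = 2·v₁)

Check whether there is a scalar k with v₂ = k·v₁.
Comparing components, k = 2 satisfies 2·[1, -1, 1, -1] = [2, -2, 2, -2].
Since v₂ is a scalar multiple of v₁, the two vectors are linearly dependent.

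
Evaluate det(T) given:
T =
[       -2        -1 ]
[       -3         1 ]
det(T) = -5

For a 2×2 matrix [[a, b], [c, d]], det = a*d - b*c.
det(T) = (-2)*(1) - (-1)*(-3) = -2 - 3 = -5.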